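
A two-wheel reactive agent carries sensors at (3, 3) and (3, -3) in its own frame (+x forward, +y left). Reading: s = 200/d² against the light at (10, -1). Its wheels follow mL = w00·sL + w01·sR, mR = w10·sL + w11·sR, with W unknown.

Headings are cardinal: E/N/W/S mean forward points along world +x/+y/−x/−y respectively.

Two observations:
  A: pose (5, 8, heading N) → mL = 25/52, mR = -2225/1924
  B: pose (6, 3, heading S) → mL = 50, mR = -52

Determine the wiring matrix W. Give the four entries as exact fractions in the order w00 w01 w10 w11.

obs A: pose=(5,8,N) → sL=25/26, sR=50/37, mL=25/52, mR=-2225/1924
obs B: pose=(6,3,S) → sL=100, sR=4, mL=50, mR=-52
sensor matrix S = [[25/26, 50/37], [100, 4]]; det S = -63150/481
solve [mL_A; mL_B] = S·[w00; w01] and [mR_A; mR_B] = S·[w10; w11]:
  w00 = 1/2, w01 = 0, w10 = -1/2, w11 = -1/2

1/2 0 -1/2 -1/2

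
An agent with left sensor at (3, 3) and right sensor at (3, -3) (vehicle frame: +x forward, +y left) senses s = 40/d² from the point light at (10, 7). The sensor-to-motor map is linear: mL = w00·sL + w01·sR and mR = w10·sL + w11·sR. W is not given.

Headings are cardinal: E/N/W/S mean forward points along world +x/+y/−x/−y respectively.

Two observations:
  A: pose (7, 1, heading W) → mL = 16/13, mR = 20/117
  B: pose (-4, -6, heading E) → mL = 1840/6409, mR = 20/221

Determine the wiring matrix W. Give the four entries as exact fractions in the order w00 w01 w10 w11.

obs A: pose=(7,1,W) → sL=40/117, sR=8/9, mL=16/13, mR=20/117
obs B: pose=(-4,-6,E) → sL=40/221, sR=40/377, mL=1840/6409, mR=20/221
sensor matrix S = [[40/117, 8/9], [40/221, 40/377]]; det S = -93440/749853
solve [mL_A; mL_B] = S·[w00; w01] and [mR_A; mR_B] = S·[w10; w11]:
  w00 = 1, w01 = 1, w10 = 1/2, w11 = 0

1 1 1/2 0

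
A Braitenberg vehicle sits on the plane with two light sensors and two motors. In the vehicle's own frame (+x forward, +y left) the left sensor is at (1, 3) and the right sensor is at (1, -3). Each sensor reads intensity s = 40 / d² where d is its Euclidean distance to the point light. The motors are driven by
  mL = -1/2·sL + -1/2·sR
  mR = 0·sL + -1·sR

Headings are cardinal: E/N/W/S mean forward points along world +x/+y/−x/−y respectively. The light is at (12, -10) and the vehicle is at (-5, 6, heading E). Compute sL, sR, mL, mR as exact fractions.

left sensor world pos  = (-4, 9); dL² = 617
right sensor world pos = (-4, 3); dR² = 425
sL = 40/617 = 40/617
sR = 40/425 = 8/85
mL = -1/2·sL + -1/2·sR = -4168/52445
mR = 0·sL + -1·sR = -8/85

40/617 8/85 -4168/52445 -8/85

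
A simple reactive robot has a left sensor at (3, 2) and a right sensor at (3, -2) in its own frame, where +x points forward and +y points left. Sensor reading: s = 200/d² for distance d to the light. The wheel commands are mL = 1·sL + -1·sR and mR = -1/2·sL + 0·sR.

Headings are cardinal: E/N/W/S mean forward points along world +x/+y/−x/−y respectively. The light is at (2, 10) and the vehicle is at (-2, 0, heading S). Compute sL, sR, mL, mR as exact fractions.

200/173 40/41 1280/7093 -100/173

left sensor world pos  = (0, -3); dL² = 173
right sensor world pos = (-4, -3); dR² = 205
sL = 200/173 = 200/173
sR = 200/205 = 40/41
mL = 1·sL + -1·sR = 1280/7093
mR = -1/2·sL + 0·sR = -100/173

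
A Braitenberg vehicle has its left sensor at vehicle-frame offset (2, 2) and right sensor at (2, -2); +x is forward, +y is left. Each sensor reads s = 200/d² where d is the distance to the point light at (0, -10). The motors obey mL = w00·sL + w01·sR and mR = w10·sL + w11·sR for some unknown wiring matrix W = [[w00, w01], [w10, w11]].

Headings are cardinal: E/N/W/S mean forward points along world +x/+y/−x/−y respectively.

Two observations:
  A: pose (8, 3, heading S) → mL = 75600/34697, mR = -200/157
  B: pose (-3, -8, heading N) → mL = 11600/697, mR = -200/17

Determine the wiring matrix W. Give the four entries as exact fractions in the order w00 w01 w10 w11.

1 1 0 -1

obs A: pose=(8,3,S) → sL=200/221, sR=200/157, mL=75600/34697, mR=-200/157
obs B: pose=(-3,-8,N) → sL=200/41, sR=200/17, mL=11600/697, mR=-200/17
sensor matrix S = [[200/221, 200/157], [200/41, 200/17]]; det S = 107200000/24183809
solve [mL_A; mL_B] = S·[w00; w01] and [mR_A; mR_B] = S·[w10; w11]:
  w00 = 1, w01 = 1, w10 = 0, w11 = -1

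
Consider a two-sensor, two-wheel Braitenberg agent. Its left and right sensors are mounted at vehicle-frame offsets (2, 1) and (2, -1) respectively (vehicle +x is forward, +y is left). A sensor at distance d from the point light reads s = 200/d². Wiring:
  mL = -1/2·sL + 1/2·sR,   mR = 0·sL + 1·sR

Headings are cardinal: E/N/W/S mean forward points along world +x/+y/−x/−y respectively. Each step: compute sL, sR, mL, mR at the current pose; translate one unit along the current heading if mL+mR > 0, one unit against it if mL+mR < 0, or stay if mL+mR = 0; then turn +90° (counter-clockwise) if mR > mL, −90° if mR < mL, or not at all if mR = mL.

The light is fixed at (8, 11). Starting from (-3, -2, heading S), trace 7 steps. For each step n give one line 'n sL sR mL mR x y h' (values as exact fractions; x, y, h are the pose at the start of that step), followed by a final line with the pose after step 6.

n=0: pose=(-3,-2,S); sL=8/13, sR=200/369; mL=-176/4797, mR=200/369; mL+mR=808/1599 → advance +1; mR−mL=2776/4797 → turn +1·90°
n=1: pose=(-3,-3,E); sL=4/5, sR=100/153; mL=-56/765, mR=100/153; mL+mR=148/255 → advance +1; mR−mL=556/765 → turn +1·90°
n=2: pose=(-2,-3,N); sL=40/53, sR=8/9; mL=32/477, mR=8/9; mL+mR=152/159 → advance +1; mR−mL=392/477 → turn +1·90°
n=3: pose=(-2,-2,W); sL=10/17, sR=25/36; mL=65/1224, mR=25/36; mL+mR=305/408 → advance +1; mR−mL=785/1224 → turn +1·90°
n=4: pose=(-3,-2,S); sL=8/13, sR=200/369; mL=-176/4797, mR=200/369; mL+mR=808/1599 → advance +1; mR−mL=2776/4797 → turn +1·90°
n=5: pose=(-3,-3,E); sL=4/5, sR=100/153; mL=-56/765, mR=100/153; mL+mR=148/255 → advance +1; mR−mL=556/765 → turn +1·90°
n=6: pose=(-2,-3,N); sL=40/53, sR=8/9; mL=32/477, mR=8/9; mL+mR=152/159 → advance +1; mR−mL=392/477 → turn +1·90°

0 8/13 200/369 -176/4797 200/369 -3 -2 S
1 4/5 100/153 -56/765 100/153 -3 -3 E
2 40/53 8/9 32/477 8/9 -2 -3 N
3 10/17 25/36 65/1224 25/36 -2 -2 W
4 8/13 200/369 -176/4797 200/369 -3 -2 S
5 4/5 100/153 -56/765 100/153 -3 -3 E
6 40/53 8/9 32/477 8/9 -2 -3 N
final -2 -2 W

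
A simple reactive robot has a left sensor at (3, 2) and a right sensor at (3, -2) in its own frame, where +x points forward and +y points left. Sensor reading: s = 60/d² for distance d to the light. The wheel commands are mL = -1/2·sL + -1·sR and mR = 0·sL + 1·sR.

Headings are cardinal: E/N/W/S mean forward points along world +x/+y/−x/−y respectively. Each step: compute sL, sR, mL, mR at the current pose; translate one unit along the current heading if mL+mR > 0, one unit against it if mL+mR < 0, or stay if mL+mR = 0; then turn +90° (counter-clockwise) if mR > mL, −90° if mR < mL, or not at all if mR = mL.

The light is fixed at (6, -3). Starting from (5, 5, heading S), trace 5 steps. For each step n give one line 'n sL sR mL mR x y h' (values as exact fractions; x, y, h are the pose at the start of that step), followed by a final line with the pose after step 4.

n=0: pose=(5,5,S); sL=30/13, sR=30/17; mL=-645/221, mR=30/17; mL+mR=-15/13 → advance -1; mR−mL=1035/221 → turn +1·90°
n=1: pose=(5,6,E); sL=12/25, sR=60/53; mL=-1818/1325, mR=60/53; mL+mR=-6/25 → advance -1; mR−mL=3318/1325 → turn +1·90°
n=2: pose=(4,6,N); sL=3/8, sR=5/12; mL=-29/48, mR=5/12; mL+mR=-3/16 → advance -1; mR−mL=49/48 → turn +1·90°
n=3: pose=(4,5,W); sL=60/61, sR=12/25; mL=-1482/1525, mR=12/25; mL+mR=-30/61 → advance -1; mR−mL=2214/1525 → turn +1·90°
n=4: pose=(5,5,S); sL=30/13, sR=30/17; mL=-645/221, mR=30/17; mL+mR=-15/13 → advance -1; mR−mL=1035/221 → turn +1·90°

0 30/13 30/17 -645/221 30/17 5 5 S
1 12/25 60/53 -1818/1325 60/53 5 6 E
2 3/8 5/12 -29/48 5/12 4 6 N
3 60/61 12/25 -1482/1525 12/25 4 5 W
4 30/13 30/17 -645/221 30/17 5 5 S
final 5 6 E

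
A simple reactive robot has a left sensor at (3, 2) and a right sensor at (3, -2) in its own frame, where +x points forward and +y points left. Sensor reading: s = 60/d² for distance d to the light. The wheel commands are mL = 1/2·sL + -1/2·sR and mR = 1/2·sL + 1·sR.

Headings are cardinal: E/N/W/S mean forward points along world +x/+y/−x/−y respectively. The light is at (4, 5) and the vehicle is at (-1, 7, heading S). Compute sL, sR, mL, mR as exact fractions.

6 6/5 12/5 21/5

left sensor world pos  = (1, 4); dL² = 10
right sensor world pos = (-3, 4); dR² = 50
sL = 60/10 = 6
sR = 60/50 = 6/5
mL = 1/2·sL + -1/2·sR = 12/5
mR = 1/2·sL + 1·sR = 21/5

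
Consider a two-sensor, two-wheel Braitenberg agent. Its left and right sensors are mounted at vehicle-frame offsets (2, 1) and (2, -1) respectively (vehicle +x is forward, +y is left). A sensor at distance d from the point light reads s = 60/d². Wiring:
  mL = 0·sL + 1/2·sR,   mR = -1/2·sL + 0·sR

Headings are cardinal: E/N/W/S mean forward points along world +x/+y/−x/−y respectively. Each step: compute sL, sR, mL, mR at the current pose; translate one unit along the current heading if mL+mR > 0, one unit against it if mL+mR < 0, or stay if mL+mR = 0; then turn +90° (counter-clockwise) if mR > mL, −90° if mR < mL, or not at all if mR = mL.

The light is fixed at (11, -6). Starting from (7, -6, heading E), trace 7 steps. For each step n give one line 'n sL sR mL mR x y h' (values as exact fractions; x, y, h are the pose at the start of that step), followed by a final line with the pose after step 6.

n=0: pose=(7,-6,E); sL=12, sR=12; mL=6, mR=-6; mL+mR=0 → advance +0; mR−mL=-12 → turn -1·90°
n=1: pose=(7,-6,S); sL=60/13, sR=60/29; mL=30/29, mR=-30/13; mL+mR=-480/377 → advance -1; mR−mL=-1260/377 → turn -1·90°
n=2: pose=(7,-5,W); sL=5/3, sR=3/2; mL=3/4, mR=-5/6; mL+mR=-1/12 → advance -1; mR−mL=-19/12 → turn -1·90°
n=3: pose=(8,-5,N); sL=12/5, sR=60/13; mL=30/13, mR=-6/5; mL+mR=72/65 → advance +1; mR−mL=-228/65 → turn -1·90°
n=4: pose=(8,-4,E); sL=6, sR=30; mL=15, mR=-3; mL+mR=12 → advance +1; mR−mL=-18 → turn -1·90°
n=5: pose=(9,-4,S); sL=60, sR=20/3; mL=10/3, mR=-30; mL+mR=-80/3 → advance -1; mR−mL=-100/3 → turn -1·90°
n=6: pose=(9,-3,W); sL=3, sR=15/8; mL=15/16, mR=-3/2; mL+mR=-9/16 → advance -1; mR−mL=-39/16 → turn -1·90°

0 12 12 6 -6 7 -6 E
1 60/13 60/29 30/29 -30/13 7 -6 S
2 5/3 3/2 3/4 -5/6 7 -5 W
3 12/5 60/13 30/13 -6/5 8 -5 N
4 6 30 15 -3 8 -4 E
5 60 20/3 10/3 -30 9 -4 S
6 3 15/8 15/16 -3/2 9 -3 W
final 10 -3 N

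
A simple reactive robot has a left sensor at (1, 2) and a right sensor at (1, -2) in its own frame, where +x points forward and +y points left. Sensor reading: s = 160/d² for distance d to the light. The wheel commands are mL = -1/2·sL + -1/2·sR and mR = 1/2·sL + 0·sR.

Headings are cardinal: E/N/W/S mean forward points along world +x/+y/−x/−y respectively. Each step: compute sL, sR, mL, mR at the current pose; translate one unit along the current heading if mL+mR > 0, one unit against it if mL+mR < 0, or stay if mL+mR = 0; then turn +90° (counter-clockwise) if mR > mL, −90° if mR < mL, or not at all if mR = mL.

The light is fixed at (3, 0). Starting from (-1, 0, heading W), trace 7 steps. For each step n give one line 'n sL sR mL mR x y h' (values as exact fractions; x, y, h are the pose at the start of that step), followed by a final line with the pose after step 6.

n=0: pose=(-1,0,W); sL=160/29, sR=160/29; mL=-160/29, mR=80/29; mL+mR=-80/29 → advance -1; mR−mL=240/29 → turn +1·90°
n=1: pose=(0,0,S); sL=80, sR=80/13; mL=-560/13, mR=40; mL+mR=-40/13 → advance -1; mR−mL=1080/13 → turn +1·90°
n=2: pose=(0,1,E); sL=160/13, sR=32; mL=-288/13, mR=80/13; mL+mR=-16 → advance -1; mR−mL=368/13 → turn +1·90°
n=3: pose=(-1,1,N); sL=4, sR=20; mL=-12, mR=2; mL+mR=-10 → advance -1; mR−mL=14 → turn +1·90°
n=4: pose=(-1,0,W); sL=160/29, sR=160/29; mL=-160/29, mR=80/29; mL+mR=-80/29 → advance -1; mR−mL=240/29 → turn +1·90°
n=5: pose=(0,0,S); sL=80, sR=80/13; mL=-560/13, mR=40; mL+mR=-40/13 → advance -1; mR−mL=1080/13 → turn +1·90°
n=6: pose=(0,1,E); sL=160/13, sR=32; mL=-288/13, mR=80/13; mL+mR=-16 → advance -1; mR−mL=368/13 → turn +1·90°

0 160/29 160/29 -160/29 80/29 -1 0 W
1 80 80/13 -560/13 40 0 0 S
2 160/13 32 -288/13 80/13 0 1 E
3 4 20 -12 2 -1 1 N
4 160/29 160/29 -160/29 80/29 -1 0 W
5 80 80/13 -560/13 40 0 0 S
6 160/13 32 -288/13 80/13 0 1 E
final -1 1 N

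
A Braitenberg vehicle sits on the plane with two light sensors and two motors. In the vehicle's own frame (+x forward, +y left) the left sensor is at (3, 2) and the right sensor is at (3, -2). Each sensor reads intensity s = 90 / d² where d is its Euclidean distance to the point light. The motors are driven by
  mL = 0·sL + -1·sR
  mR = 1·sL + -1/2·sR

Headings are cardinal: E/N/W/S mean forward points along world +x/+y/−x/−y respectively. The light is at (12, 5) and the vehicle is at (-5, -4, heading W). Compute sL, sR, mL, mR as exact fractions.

left sensor world pos  = (-8, -6); dL² = 521
right sensor world pos = (-8, -2); dR² = 449
sL = 90/521 = 90/521
sR = 90/449 = 90/449
mL = 0·sL + -1·sR = -90/449
mR = 1·sL + -1/2·sR = 16965/233929

90/521 90/449 -90/449 16965/233929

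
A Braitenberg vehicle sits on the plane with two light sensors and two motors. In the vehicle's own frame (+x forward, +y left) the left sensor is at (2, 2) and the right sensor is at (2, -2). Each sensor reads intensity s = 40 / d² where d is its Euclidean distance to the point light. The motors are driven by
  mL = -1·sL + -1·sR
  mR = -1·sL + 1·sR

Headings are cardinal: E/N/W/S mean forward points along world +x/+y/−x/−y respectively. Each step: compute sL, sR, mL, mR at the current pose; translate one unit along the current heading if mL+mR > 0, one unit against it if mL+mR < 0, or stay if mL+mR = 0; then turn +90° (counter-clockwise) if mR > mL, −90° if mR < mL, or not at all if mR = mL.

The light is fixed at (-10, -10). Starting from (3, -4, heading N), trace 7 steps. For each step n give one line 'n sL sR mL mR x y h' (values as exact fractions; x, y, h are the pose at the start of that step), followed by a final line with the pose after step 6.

n=0: pose=(3,-4,N); sL=8/37, sR=40/289; mL=-3792/10693, mR=-832/10693; mL+mR=-16/37 → advance -1; mR−mL=80/289 → turn +1·90°
n=1: pose=(3,-5,W); sL=4/13, sR=4/17; mL=-120/221, mR=-16/221; mL+mR=-8/13 → advance -1; mR−mL=8/17 → turn +1·90°
n=2: pose=(4,-5,S); sL=8/53, sR=40/153; mL=-3344/8109, mR=896/8109; mL+mR=-16/53 → advance -1; mR−mL=80/153 → turn +1·90°
n=3: pose=(4,-4,E); sL=1/8, sR=5/34; mL=-37/136, mR=3/136; mL+mR=-1/4 → advance -1; mR−mL=5/17 → turn +1·90°
n=4: pose=(3,-4,N); sL=8/37, sR=40/289; mL=-3792/10693, mR=-832/10693; mL+mR=-16/37 → advance -1; mR−mL=80/289 → turn +1·90°
n=5: pose=(3,-5,W); sL=4/13, sR=4/17; mL=-120/221, mR=-16/221; mL+mR=-8/13 → advance -1; mR−mL=8/17 → turn +1·90°
n=6: pose=(4,-5,S); sL=8/53, sR=40/153; mL=-3344/8109, mR=896/8109; mL+mR=-16/53 → advance -1; mR−mL=80/153 → turn +1·90°

0 8/37 40/289 -3792/10693 -832/10693 3 -4 N
1 4/13 4/17 -120/221 -16/221 3 -5 W
2 8/53 40/153 -3344/8109 896/8109 4 -5 S
3 1/8 5/34 -37/136 3/136 4 -4 E
4 8/37 40/289 -3792/10693 -832/10693 3 -4 N
5 4/13 4/17 -120/221 -16/221 3 -5 W
6 8/53 40/153 -3344/8109 896/8109 4 -5 S
final 4 -4 E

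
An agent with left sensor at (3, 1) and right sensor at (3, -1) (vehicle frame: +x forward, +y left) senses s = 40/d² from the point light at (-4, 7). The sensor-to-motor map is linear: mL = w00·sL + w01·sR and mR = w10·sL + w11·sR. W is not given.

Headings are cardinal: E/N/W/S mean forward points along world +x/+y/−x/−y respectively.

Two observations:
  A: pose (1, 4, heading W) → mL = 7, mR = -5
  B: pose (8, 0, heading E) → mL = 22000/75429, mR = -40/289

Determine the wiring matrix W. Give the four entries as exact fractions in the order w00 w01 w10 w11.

1 1 0 -1

obs A: pose=(1,4,W) → sL=2, sR=5, mL=7, mR=-5
obs B: pose=(8,0,E) → sL=40/261, sR=40/289, mL=22000/75429, mR=-40/289
sensor matrix S = [[2, 5], [40/261, 40/289]]; det S = -36920/75429
solve [mL_A; mL_B] = S·[w00; w01] and [mR_A; mR_B] = S·[w10; w11]:
  w00 = 1, w01 = 1, w10 = 0, w11 = -1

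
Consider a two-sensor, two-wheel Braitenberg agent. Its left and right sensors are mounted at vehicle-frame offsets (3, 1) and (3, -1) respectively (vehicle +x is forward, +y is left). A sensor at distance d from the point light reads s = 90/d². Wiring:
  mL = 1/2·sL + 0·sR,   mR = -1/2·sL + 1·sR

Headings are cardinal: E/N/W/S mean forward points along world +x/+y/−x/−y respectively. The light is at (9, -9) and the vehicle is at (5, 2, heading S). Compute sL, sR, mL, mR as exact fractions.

90/73 90/89 45/73 2565/6497

left sensor world pos  = (6, -1); dL² = 73
right sensor world pos = (4, -1); dR² = 89
sL = 90/73 = 90/73
sR = 90/89 = 90/89
mL = 1/2·sL + 0·sR = 45/73
mR = -1/2·sL + 1·sR = 2565/6497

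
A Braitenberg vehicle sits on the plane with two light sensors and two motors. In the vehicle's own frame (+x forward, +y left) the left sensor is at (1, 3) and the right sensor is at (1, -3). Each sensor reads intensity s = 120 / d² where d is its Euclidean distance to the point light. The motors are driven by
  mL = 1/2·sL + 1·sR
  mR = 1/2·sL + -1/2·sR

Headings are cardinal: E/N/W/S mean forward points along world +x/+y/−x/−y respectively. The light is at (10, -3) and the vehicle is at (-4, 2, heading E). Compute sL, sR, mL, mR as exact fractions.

left sensor world pos  = (-3, 5); dL² = 233
right sensor world pos = (-3, -1); dR² = 173
sL = 120/233 = 120/233
sR = 120/173 = 120/173
mL = 1/2·sL + 1·sR = 38340/40309
mR = 1/2·sL + -1/2·sR = -3600/40309

120/233 120/173 38340/40309 -3600/40309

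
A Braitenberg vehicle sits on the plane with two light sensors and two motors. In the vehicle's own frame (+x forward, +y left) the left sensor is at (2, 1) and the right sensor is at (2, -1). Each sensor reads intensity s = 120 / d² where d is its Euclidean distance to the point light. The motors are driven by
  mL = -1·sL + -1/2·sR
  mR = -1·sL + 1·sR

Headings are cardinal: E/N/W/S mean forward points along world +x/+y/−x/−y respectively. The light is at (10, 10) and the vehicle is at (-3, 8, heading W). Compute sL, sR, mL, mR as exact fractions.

20/39 60/113 -3430/4407 80/4407

left sensor world pos  = (-5, 7); dL² = 234
right sensor world pos = (-5, 9); dR² = 226
sL = 120/234 = 20/39
sR = 120/226 = 60/113
mL = -1·sL + -1/2·sR = -3430/4407
mR = -1·sL + 1·sR = 80/4407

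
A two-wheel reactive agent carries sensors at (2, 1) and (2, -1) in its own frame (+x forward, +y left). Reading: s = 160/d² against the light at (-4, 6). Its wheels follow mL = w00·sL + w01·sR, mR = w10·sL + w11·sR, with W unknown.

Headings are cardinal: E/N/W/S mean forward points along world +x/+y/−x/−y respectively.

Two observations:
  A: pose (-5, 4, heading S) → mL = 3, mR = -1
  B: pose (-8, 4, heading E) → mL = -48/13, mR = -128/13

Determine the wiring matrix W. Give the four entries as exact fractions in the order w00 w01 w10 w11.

obs A: pose=(-5,4,S) → sL=10, sR=8, mL=3, mR=-1
obs B: pose=(-8,4,E) → sL=32, sR=160/13, mL=-48/13, mR=-128/13
sensor matrix S = [[10, 8], [32, 160/13]]; det S = -1728/13
solve [mL_A; mL_B] = S·[w00; w01] and [mR_A; mR_B] = S·[w10; w11]:
  w00 = -1/2, w01 = 1, w10 = -1/2, w11 = 1/2

-1/2 1 -1/2 1/2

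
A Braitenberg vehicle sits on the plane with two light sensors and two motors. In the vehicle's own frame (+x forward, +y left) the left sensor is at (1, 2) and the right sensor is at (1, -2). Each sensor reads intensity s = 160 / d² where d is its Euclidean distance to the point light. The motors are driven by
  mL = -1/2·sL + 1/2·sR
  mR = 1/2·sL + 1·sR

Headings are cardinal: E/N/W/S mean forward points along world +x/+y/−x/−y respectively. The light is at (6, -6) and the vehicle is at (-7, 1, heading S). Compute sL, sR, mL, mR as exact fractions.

160/157 160/261 -8320/40977 46000/40977

left sensor world pos  = (-5, 0); dL² = 157
right sensor world pos = (-9, 0); dR² = 261
sL = 160/157 = 160/157
sR = 160/261 = 160/261
mL = -1/2·sL + 1/2·sR = -8320/40977
mR = 1/2·sL + 1·sR = 46000/40977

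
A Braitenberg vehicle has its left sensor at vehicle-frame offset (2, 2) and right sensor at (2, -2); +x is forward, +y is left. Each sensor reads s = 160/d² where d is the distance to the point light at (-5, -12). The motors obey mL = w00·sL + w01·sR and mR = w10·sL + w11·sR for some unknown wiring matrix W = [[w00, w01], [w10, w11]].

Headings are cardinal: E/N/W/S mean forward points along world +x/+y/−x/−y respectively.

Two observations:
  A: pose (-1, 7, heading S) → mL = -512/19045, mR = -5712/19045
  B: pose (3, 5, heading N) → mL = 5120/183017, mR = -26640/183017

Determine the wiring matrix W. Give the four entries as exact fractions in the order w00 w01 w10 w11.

obs A: pose=(-1,7,S) → sL=32/65, sR=160/293, mL=-512/19045, mR=-5712/19045
obs B: pose=(3,5,N) → sL=160/397, sR=160/461, mL=5120/183017, mR=-26640/183017
sensor matrix S = [[32/65, 160/293], [160/397, 160/461]]; det S = -34308096/697111753
solve [mL_A; mL_B] = S·[w00; w01] and [mR_A; mR_B] = S·[w10; w11]:
  w00 = 1/2, w01 = -1/2, w10 = 1/2, w11 = -1

1/2 -1/2 1/2 -1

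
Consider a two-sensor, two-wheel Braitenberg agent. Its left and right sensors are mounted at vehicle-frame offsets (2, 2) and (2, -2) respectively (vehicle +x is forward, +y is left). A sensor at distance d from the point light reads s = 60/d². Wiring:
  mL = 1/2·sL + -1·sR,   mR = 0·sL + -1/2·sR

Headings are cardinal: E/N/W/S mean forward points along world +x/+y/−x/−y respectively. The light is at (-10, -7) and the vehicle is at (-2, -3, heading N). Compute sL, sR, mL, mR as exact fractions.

5/6 15/34 -5/204 -15/68

left sensor world pos  = (-4, -1); dL² = 72
right sensor world pos = (0, -1); dR² = 136
sL = 60/72 = 5/6
sR = 60/136 = 15/34
mL = 1/2·sL + -1·sR = -5/204
mR = 0·sL + -1/2·sR = -15/68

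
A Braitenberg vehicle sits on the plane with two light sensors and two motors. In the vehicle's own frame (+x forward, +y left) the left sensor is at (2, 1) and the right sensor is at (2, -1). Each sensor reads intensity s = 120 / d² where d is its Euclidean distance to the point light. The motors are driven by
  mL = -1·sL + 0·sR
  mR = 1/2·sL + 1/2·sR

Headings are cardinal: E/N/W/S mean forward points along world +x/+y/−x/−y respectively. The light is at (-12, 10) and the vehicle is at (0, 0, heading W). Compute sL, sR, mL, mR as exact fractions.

left sensor world pos  = (-2, -1); dL² = 221
right sensor world pos = (-2, 1); dR² = 181
sL = 120/221 = 120/221
sR = 120/181 = 120/181
mL = -1·sL + 0·sR = -120/221
mR = 1/2·sL + 1/2·sR = 24120/40001

120/221 120/181 -120/221 24120/40001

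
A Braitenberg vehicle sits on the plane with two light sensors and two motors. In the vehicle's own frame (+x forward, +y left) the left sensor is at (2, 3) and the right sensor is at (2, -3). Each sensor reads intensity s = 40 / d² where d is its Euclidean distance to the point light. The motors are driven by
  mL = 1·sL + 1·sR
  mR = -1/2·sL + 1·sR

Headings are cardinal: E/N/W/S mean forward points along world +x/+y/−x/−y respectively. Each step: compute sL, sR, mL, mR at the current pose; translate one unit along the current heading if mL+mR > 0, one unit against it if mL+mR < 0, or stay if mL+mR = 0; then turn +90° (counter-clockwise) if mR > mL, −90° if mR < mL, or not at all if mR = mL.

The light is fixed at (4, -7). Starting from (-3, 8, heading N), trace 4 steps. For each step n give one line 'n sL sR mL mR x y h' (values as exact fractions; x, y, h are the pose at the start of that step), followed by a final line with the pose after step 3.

0 40/389 8/61 5552/23729 1892/23729 -3 8 N
1 20/193 20/97 5800/18721 2890/18721 -3 9 E
2 8/41 40/277 3856/11357 532/11357 -2 9 S
3 5/26 10/97 745/2522 35/5044 -2 8 W
final -3 8 N

n=0: pose=(-3,8,N); sL=40/389, sR=8/61; mL=5552/23729, mR=1892/23729; mL+mR=7444/23729 → advance +1; mR−mL=-60/389 → turn -1·90°
n=1: pose=(-3,9,E); sL=20/193, sR=20/97; mL=5800/18721, mR=2890/18721; mL+mR=8690/18721 → advance +1; mR−mL=-30/193 → turn -1·90°
n=2: pose=(-2,9,S); sL=8/41, sR=40/277; mL=3856/11357, mR=532/11357; mL+mR=4388/11357 → advance +1; mR−mL=-12/41 → turn -1·90°
n=3: pose=(-2,8,W); sL=5/26, sR=10/97; mL=745/2522, mR=35/5044; mL+mR=1525/5044 → advance +1; mR−mL=-15/52 → turn -1·90°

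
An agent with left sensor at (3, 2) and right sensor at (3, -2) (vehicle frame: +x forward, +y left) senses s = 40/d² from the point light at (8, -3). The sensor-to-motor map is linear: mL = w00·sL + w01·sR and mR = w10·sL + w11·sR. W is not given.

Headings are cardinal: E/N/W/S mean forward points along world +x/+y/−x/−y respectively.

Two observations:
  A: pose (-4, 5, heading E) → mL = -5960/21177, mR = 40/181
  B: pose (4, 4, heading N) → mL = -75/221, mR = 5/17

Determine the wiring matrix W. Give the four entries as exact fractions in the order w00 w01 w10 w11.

obs A: pose=(-4,5,E) → sL=40/181, sR=40/117, mL=-5960/21177, mR=40/181
obs B: pose=(4,4,N) → sL=5/17, sR=5/13, mL=-75/221, mR=5/17
sensor matrix S = [[40/181, 40/117], [5/17, 5/13]]; det S = -5600/360009
solve [mL_A; mL_B] = S·[w00; w01] and [mR_A; mR_B] = S·[w10; w11]:
  w00 = -1/2, w01 = -1/2, w10 = 1, w11 = 0

-1/2 -1/2 1 0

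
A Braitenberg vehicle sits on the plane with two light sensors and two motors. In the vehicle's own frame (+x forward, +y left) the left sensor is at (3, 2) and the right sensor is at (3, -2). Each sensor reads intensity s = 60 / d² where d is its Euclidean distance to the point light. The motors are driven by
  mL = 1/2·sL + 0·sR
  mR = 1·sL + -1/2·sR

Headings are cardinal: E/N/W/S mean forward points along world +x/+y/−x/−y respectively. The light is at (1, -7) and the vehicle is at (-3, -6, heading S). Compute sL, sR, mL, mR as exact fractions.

15/2 3/2 15/4 27/4

left sensor world pos  = (-1, -9); dL² = 8
right sensor world pos = (-5, -9); dR² = 40
sL = 60/8 = 15/2
sR = 60/40 = 3/2
mL = 1/2·sL + 0·sR = 15/4
mR = 1·sL + -1/2·sR = 27/4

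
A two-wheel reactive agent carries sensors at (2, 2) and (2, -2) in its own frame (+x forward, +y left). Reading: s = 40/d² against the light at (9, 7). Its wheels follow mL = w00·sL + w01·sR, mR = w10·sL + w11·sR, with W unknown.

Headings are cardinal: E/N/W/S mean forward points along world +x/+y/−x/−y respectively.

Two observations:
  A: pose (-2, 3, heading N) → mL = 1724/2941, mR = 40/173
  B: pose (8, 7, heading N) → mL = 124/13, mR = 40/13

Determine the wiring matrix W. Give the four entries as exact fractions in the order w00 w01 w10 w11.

1/2 1 1 0

obs A: pose=(-2,3,N) → sL=40/173, sR=8/17, mL=1724/2941, mR=40/173
obs B: pose=(8,7,N) → sL=40/13, sR=8, mL=124/13, mR=40/13
sensor matrix S = [[40/173, 8/17], [40/13, 8]]; det S = 15360/38233
solve [mL_A; mL_B] = S·[w00; w01] and [mR_A; mR_B] = S·[w10; w11]:
  w00 = 1/2, w01 = 1, w10 = 1, w11 = 0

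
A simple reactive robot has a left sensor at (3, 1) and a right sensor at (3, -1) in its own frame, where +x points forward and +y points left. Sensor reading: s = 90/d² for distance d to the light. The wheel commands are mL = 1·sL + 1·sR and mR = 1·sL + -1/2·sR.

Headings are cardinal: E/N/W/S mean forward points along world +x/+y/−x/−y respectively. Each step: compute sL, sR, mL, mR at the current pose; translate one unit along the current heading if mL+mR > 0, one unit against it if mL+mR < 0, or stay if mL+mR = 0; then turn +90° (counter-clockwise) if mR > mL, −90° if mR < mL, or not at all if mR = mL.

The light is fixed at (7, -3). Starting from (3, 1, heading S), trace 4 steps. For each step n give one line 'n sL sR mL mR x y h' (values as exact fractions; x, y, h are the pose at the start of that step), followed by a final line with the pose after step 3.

0 9 45/13 162/13 189/26 3 1 S
1 90/53 18/13 2124/689 693/689 3 0 W
2 5/4 45/26 155/52 5/13 2 0 N
3 90/29 90/13 3780/377 -135/377 2 1 E
final 3 1 S

n=0: pose=(3,1,S); sL=9, sR=45/13; mL=162/13, mR=189/26; mL+mR=513/26 → advance +1; mR−mL=-135/26 → turn -1·90°
n=1: pose=(3,0,W); sL=90/53, sR=18/13; mL=2124/689, mR=693/689; mL+mR=2817/689 → advance +1; mR−mL=-27/13 → turn -1·90°
n=2: pose=(2,0,N); sL=5/4, sR=45/26; mL=155/52, mR=5/13; mL+mR=175/52 → advance +1; mR−mL=-135/52 → turn -1·90°
n=3: pose=(2,1,E); sL=90/29, sR=90/13; mL=3780/377, mR=-135/377; mL+mR=3645/377 → advance +1; mR−mL=-135/13 → turn -1·90°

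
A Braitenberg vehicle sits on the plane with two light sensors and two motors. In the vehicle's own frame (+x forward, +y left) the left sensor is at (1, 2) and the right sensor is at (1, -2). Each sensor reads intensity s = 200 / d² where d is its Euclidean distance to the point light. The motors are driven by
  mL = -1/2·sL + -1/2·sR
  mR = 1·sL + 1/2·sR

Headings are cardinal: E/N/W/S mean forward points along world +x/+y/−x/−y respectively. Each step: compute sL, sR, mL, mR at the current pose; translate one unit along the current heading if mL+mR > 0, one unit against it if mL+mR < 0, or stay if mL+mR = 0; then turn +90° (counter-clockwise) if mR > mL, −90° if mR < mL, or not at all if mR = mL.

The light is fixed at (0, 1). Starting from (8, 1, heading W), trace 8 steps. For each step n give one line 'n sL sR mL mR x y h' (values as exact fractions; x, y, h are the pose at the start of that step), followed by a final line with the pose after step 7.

0 200/53 200/53 -200/53 300/53 8 1 W
1 100/41 100/13 -2700/533 3350/533 7 1 S
2 40/13 200/73 -2760/949 4220/949 7 0 E
3 50/9 2 -34/9 59/9 8 0 N
4 200/53 200/53 -200/53 300/53 8 1 W
5 100/41 100/13 -2700/533 3350/533 7 1 S
6 40/13 200/73 -2760/949 4220/949 7 0 E
7 50/9 2 -34/9 59/9 8 0 N
final 8 1 W

n=0: pose=(8,1,W); sL=200/53, sR=200/53; mL=-200/53, mR=300/53; mL+mR=100/53 → advance +1; mR−mL=500/53 → turn +1·90°
n=1: pose=(7,1,S); sL=100/41, sR=100/13; mL=-2700/533, mR=3350/533; mL+mR=50/41 → advance +1; mR−mL=6050/533 → turn +1·90°
n=2: pose=(7,0,E); sL=40/13, sR=200/73; mL=-2760/949, mR=4220/949; mL+mR=20/13 → advance +1; mR−mL=6980/949 → turn +1·90°
n=3: pose=(8,0,N); sL=50/9, sR=2; mL=-34/9, mR=59/9; mL+mR=25/9 → advance +1; mR−mL=31/3 → turn +1·90°
n=4: pose=(8,1,W); sL=200/53, sR=200/53; mL=-200/53, mR=300/53; mL+mR=100/53 → advance +1; mR−mL=500/53 → turn +1·90°
n=5: pose=(7,1,S); sL=100/41, sR=100/13; mL=-2700/533, mR=3350/533; mL+mR=50/41 → advance +1; mR−mL=6050/533 → turn +1·90°
n=6: pose=(7,0,E); sL=40/13, sR=200/73; mL=-2760/949, mR=4220/949; mL+mR=20/13 → advance +1; mR−mL=6980/949 → turn +1·90°
n=7: pose=(8,0,N); sL=50/9, sR=2; mL=-34/9, mR=59/9; mL+mR=25/9 → advance +1; mR−mL=31/3 → turn +1·90°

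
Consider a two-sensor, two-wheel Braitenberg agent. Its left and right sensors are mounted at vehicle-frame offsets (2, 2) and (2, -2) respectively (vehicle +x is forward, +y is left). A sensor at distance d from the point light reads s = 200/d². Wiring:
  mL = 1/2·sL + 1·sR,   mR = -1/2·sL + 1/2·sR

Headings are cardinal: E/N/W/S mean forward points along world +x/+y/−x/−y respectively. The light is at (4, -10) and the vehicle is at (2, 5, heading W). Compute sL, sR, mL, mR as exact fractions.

40/37 40/61 2700/2257 -480/2257

left sensor world pos  = (0, 3); dL² = 185
right sensor world pos = (0, 7); dR² = 305
sL = 200/185 = 40/37
sR = 200/305 = 40/61
mL = 1/2·sL + 1·sR = 2700/2257
mR = -1/2·sL + 1/2·sR = -480/2257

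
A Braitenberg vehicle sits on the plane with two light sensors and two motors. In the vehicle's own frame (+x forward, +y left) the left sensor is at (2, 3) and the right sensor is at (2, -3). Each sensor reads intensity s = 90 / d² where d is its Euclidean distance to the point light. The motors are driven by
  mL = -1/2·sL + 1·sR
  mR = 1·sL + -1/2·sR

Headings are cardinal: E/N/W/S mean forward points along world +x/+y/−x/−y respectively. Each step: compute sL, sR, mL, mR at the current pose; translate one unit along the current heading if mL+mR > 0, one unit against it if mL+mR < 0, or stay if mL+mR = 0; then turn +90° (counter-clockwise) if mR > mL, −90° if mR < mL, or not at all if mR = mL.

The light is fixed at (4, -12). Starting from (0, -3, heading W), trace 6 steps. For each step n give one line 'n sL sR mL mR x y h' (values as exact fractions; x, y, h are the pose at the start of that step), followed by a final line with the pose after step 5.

0 5/4 1/2 -1/8 1 0 -3 W
1 90/53 90/113 -315/5989 7785/5989 -1 -3 S
2 9/13 45/17 1017/442 -279/442 -1 -4 E
3 90/37 18/17 -99/629 1197/629 0 -4 S
4 45/52 9/2 423/104 -18/13 0 -5 E
5 18/5 90/61 -99/305 873/305 1 -5 S
final 1 -6 E

n=0: pose=(0,-3,W); sL=5/4, sR=1/2; mL=-1/8, mR=1; mL+mR=7/8 → advance +1; mR−mL=9/8 → turn +1·90°
n=1: pose=(-1,-3,S); sL=90/53, sR=90/113; mL=-315/5989, mR=7785/5989; mL+mR=7470/5989 → advance +1; mR−mL=8100/5989 → turn +1·90°
n=2: pose=(-1,-4,E); sL=9/13, sR=45/17; mL=1017/442, mR=-279/442; mL+mR=369/221 → advance +1; mR−mL=-648/221 → turn -1·90°
n=3: pose=(0,-4,S); sL=90/37, sR=18/17; mL=-99/629, mR=1197/629; mL+mR=1098/629 → advance +1; mR−mL=1296/629 → turn +1·90°
n=4: pose=(0,-5,E); sL=45/52, sR=9/2; mL=423/104, mR=-18/13; mL+mR=279/104 → advance +1; mR−mL=-567/104 → turn -1·90°
n=5: pose=(1,-5,S); sL=18/5, sR=90/61; mL=-99/305, mR=873/305; mL+mR=774/305 → advance +1; mR−mL=972/305 → turn +1·90°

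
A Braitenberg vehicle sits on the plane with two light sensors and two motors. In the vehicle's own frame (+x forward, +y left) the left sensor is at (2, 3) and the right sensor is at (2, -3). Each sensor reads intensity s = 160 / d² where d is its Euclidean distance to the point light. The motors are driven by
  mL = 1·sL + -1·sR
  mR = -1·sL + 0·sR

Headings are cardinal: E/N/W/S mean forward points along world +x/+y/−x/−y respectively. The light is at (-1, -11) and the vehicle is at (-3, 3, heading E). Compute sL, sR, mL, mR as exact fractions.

160/289 160/121 -26880/34969 -160/289

left sensor world pos  = (-1, 6); dL² = 289
right sensor world pos = (-1, 0); dR² = 121
sL = 160/289 = 160/289
sR = 160/121 = 160/121
mL = 1·sL + -1·sR = -26880/34969
mR = -1·sL + 0·sR = -160/289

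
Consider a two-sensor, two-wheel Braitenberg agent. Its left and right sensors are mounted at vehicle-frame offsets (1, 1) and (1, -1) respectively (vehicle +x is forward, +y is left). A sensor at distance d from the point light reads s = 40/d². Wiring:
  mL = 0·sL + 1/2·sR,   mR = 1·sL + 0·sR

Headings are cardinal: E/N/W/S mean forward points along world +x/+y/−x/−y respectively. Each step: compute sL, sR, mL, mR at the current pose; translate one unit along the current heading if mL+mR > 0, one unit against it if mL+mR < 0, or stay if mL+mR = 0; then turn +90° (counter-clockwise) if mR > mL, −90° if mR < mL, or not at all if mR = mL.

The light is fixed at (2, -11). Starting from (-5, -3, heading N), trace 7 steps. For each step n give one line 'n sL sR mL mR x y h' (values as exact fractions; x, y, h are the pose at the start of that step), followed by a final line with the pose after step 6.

0 8/29 40/117 20/117 8/29 -5 -3 N
1 5/16 10/41 5/41 5/16 -5 -2 W
2 40/113 8/29 4/29 40/113 -6 -2 S
3 4/13 20/49 10/49 4/13 -6 -3 E
4 8/29 40/117 20/117 8/29 -5 -3 N
5 5/16 10/41 5/41 5/16 -5 -2 W
6 40/113 8/29 4/29 40/113 -6 -2 S
final -6 -3 E

n=0: pose=(-5,-3,N); sL=8/29, sR=40/117; mL=20/117, mR=8/29; mL+mR=1516/3393 → advance +1; mR−mL=356/3393 → turn +1·90°
n=1: pose=(-5,-2,W); sL=5/16, sR=10/41; mL=5/41, mR=5/16; mL+mR=285/656 → advance +1; mR−mL=125/656 → turn +1·90°
n=2: pose=(-6,-2,S); sL=40/113, sR=8/29; mL=4/29, mR=40/113; mL+mR=1612/3277 → advance +1; mR−mL=708/3277 → turn +1·90°
n=3: pose=(-6,-3,E); sL=4/13, sR=20/49; mL=10/49, mR=4/13; mL+mR=326/637 → advance +1; mR−mL=66/637 → turn +1·90°
n=4: pose=(-5,-3,N); sL=8/29, sR=40/117; mL=20/117, mR=8/29; mL+mR=1516/3393 → advance +1; mR−mL=356/3393 → turn +1·90°
n=5: pose=(-5,-2,W); sL=5/16, sR=10/41; mL=5/41, mR=5/16; mL+mR=285/656 → advance +1; mR−mL=125/656 → turn +1·90°
n=6: pose=(-6,-2,S); sL=40/113, sR=8/29; mL=4/29, mR=40/113; mL+mR=1612/3277 → advance +1; mR−mL=708/3277 → turn +1·90°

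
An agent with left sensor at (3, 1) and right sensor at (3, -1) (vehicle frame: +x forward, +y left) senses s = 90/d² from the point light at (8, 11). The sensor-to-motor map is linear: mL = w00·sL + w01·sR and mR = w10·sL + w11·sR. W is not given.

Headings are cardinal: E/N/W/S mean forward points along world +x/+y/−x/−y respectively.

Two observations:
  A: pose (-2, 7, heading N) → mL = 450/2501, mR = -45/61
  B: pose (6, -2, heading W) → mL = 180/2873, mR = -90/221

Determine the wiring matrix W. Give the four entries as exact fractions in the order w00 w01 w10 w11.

obs A: pose=(-2,7,N) → sL=45/61, sR=45/41, mL=450/2501, mR=-45/61
obs B: pose=(6,-2,W) → sL=90/221, sR=90/169, mL=180/2873, mR=-90/221
sensor matrix S = [[45/61, 45/41], [90/221, 90/169]]; det S = -388800/7185373
solve [mL_A; mL_B] = S·[w00; w01] and [mR_A; mR_B] = S·[w10; w11]:
  w00 = -1/2, w01 = 1/2, w10 = -1, w11 = 0

-1/2 1/2 -1 0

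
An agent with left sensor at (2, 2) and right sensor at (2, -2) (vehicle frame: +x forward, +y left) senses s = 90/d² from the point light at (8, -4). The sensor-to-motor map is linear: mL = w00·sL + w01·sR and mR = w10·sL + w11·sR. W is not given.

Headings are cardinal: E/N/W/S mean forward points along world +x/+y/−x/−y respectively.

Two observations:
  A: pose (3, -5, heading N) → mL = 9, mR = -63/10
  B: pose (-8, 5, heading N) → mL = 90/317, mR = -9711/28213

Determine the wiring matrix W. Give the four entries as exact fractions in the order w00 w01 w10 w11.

0 1 -1 -1/2

obs A: pose=(3,-5,N) → sL=9/5, sR=9, mL=9, mR=-63/10
obs B: pose=(-8,5,N) → sL=18/89, sR=90/317, mL=90/317, mR=-9711/28213
sensor matrix S = [[9/5, 9], [18/89, 90/317]]; det S = -36936/28213
solve [mL_A; mL_B] = S·[w00; w01] and [mR_A; mR_B] = S·[w10; w11]:
  w00 = 0, w01 = 1, w10 = -1, w11 = -1/2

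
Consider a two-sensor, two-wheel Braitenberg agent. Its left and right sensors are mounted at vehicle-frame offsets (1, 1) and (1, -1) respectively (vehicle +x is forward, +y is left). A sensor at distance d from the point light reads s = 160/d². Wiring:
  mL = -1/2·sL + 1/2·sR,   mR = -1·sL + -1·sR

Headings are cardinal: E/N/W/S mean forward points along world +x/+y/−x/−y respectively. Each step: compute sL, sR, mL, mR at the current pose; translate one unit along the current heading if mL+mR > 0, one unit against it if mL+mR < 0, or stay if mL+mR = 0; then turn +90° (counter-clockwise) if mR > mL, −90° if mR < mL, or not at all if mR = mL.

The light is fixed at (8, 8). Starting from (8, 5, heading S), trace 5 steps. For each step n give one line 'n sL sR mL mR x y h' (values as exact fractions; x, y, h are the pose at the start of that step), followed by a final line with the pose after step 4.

n=0: pose=(8,5,S); sL=160/17, sR=160/17; mL=0, mR=-320/17; mL+mR=-320/17 → advance -1; mR−mL=-320/17 → turn -1·90°
n=1: pose=(8,6,W); sL=16, sR=80; mL=32, mR=-96; mL+mR=-64 → advance -1; mR−mL=-128 → turn -1·90°
n=2: pose=(9,6,N); sL=160, sR=32; mL=-64, mR=-192; mL+mR=-256 → advance -1; mR−mL=-128 → turn -1·90°
n=3: pose=(9,5,E); sL=20, sR=8; mL=-6, mR=-28; mL+mR=-34 → advance -1; mR−mL=-22 → turn -1·90°
n=4: pose=(8,5,S); sL=160/17, sR=160/17; mL=0, mR=-320/17; mL+mR=-320/17 → advance -1; mR−mL=-320/17 → turn -1·90°

0 160/17 160/17 0 -320/17 8 5 S
1 16 80 32 -96 8 6 W
2 160 32 -64 -192 9 6 N
3 20 8 -6 -28 9 5 E
4 160/17 160/17 0 -320/17 8 5 S
final 8 6 W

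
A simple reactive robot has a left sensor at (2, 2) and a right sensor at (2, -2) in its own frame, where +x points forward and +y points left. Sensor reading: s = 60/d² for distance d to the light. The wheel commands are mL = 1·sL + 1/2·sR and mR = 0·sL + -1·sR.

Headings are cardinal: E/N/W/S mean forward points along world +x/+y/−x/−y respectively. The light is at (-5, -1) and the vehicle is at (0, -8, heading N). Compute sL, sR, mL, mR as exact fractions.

30/17 30/37 1365/629 -30/37

left sensor world pos  = (-2, -6); dL² = 34
right sensor world pos = (2, -6); dR² = 74
sL = 60/34 = 30/17
sR = 60/74 = 30/37
mL = 1·sL + 1/2·sR = 1365/629
mR = 0·sL + -1·sR = -30/37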